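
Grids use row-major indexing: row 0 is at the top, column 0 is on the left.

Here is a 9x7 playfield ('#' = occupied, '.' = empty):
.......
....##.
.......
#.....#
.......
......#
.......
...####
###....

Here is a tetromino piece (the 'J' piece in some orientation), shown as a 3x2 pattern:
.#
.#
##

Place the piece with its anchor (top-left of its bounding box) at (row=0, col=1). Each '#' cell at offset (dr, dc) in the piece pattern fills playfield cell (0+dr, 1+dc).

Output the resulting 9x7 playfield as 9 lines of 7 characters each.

Fill (0+0,1+1) = (0,2)
Fill (0+1,1+1) = (1,2)
Fill (0+2,1+0) = (2,1)
Fill (0+2,1+1) = (2,2)

Answer: ..#....
..#.##.
.##....
#.....#
.......
......#
.......
...####
###....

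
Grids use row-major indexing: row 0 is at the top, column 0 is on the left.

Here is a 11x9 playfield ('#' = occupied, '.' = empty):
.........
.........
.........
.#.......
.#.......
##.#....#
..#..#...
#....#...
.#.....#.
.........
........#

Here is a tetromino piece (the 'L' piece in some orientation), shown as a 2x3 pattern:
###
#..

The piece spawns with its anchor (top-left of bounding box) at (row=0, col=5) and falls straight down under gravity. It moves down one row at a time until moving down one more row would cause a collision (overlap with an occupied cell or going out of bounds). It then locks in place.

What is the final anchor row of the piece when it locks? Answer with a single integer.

Spawn at (row=0, col=5). Try each row:
  row 0: fits
  row 1: fits
  row 2: fits
  row 3: fits
  row 4: fits
  row 5: blocked -> lock at row 4

Answer: 4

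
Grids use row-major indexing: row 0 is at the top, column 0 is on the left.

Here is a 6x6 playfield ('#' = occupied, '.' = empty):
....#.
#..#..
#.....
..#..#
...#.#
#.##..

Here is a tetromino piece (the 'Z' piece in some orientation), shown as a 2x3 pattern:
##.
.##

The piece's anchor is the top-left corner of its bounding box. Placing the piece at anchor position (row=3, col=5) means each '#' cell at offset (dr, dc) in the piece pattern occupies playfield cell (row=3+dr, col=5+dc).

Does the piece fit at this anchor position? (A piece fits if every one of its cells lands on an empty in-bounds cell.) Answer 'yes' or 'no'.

Check each piece cell at anchor (3, 5):
  offset (0,0) -> (3,5): occupied ('#') -> FAIL
  offset (0,1) -> (3,6): out of bounds -> FAIL
  offset (1,1) -> (4,6): out of bounds -> FAIL
  offset (1,2) -> (4,7): out of bounds -> FAIL
All cells valid: no

Answer: no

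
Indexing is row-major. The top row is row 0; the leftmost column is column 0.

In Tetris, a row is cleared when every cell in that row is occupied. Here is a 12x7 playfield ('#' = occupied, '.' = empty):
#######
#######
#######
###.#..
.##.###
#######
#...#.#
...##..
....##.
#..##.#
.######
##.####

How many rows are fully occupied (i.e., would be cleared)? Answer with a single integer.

Check each row:
  row 0: 0 empty cells -> FULL (clear)
  row 1: 0 empty cells -> FULL (clear)
  row 2: 0 empty cells -> FULL (clear)
  row 3: 3 empty cells -> not full
  row 4: 2 empty cells -> not full
  row 5: 0 empty cells -> FULL (clear)
  row 6: 4 empty cells -> not full
  row 7: 5 empty cells -> not full
  row 8: 5 empty cells -> not full
  row 9: 3 empty cells -> not full
  row 10: 1 empty cell -> not full
  row 11: 1 empty cell -> not full
Total rows cleared: 4

Answer: 4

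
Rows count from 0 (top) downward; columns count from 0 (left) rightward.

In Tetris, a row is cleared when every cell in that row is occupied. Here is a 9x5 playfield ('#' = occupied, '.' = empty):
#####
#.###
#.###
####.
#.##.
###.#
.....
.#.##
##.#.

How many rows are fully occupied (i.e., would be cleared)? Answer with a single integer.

Check each row:
  row 0: 0 empty cells -> FULL (clear)
  row 1: 1 empty cell -> not full
  row 2: 1 empty cell -> not full
  row 3: 1 empty cell -> not full
  row 4: 2 empty cells -> not full
  row 5: 1 empty cell -> not full
  row 6: 5 empty cells -> not full
  row 7: 2 empty cells -> not full
  row 8: 2 empty cells -> not full
Total rows cleared: 1

Answer: 1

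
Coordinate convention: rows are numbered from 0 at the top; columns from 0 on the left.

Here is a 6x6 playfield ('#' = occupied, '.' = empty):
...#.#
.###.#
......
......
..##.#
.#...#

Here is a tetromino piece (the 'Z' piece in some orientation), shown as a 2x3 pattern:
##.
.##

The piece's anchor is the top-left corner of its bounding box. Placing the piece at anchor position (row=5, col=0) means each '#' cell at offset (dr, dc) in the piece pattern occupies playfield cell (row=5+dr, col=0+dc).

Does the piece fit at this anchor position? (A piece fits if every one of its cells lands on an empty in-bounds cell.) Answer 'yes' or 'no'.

Answer: no

Derivation:
Check each piece cell at anchor (5, 0):
  offset (0,0) -> (5,0): empty -> OK
  offset (0,1) -> (5,1): occupied ('#') -> FAIL
  offset (1,1) -> (6,1): out of bounds -> FAIL
  offset (1,2) -> (6,2): out of bounds -> FAIL
All cells valid: no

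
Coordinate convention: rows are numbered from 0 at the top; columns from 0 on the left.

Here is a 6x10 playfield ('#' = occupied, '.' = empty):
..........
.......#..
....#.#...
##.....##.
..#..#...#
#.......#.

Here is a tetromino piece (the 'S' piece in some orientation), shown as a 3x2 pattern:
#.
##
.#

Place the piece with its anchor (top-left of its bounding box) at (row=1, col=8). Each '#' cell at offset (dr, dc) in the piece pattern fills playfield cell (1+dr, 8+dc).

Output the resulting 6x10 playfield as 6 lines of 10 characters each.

Answer: ..........
.......##.
....#.#.##
##.....###
..#..#...#
#.......#.

Derivation:
Fill (1+0,8+0) = (1,8)
Fill (1+1,8+0) = (2,8)
Fill (1+1,8+1) = (2,9)
Fill (1+2,8+1) = (3,9)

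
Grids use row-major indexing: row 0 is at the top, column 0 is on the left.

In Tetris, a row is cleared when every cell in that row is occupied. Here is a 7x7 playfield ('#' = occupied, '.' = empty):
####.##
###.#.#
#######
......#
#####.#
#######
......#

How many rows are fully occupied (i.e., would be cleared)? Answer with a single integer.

Check each row:
  row 0: 1 empty cell -> not full
  row 1: 2 empty cells -> not full
  row 2: 0 empty cells -> FULL (clear)
  row 3: 6 empty cells -> not full
  row 4: 1 empty cell -> not full
  row 5: 0 empty cells -> FULL (clear)
  row 6: 6 empty cells -> not full
Total rows cleared: 2

Answer: 2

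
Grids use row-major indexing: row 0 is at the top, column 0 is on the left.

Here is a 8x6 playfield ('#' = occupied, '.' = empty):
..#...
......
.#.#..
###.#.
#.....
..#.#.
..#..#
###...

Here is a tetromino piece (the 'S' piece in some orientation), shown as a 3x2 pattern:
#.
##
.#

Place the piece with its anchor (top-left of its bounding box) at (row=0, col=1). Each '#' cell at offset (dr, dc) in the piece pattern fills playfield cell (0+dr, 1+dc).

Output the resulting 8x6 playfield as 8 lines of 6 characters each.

Fill (0+0,1+0) = (0,1)
Fill (0+1,1+0) = (1,1)
Fill (0+1,1+1) = (1,2)
Fill (0+2,1+1) = (2,2)

Answer: .##...
.##...
.###..
###.#.
#.....
..#.#.
..#..#
###...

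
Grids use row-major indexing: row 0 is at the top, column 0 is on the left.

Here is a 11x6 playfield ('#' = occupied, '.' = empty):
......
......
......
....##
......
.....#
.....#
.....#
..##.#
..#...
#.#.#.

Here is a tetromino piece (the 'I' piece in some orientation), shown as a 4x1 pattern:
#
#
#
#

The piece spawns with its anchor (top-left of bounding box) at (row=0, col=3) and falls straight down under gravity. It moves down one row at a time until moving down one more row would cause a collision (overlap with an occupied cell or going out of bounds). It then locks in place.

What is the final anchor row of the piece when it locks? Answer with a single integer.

Spawn at (row=0, col=3). Try each row:
  row 0: fits
  row 1: fits
  row 2: fits
  row 3: fits
  row 4: fits
  row 5: blocked -> lock at row 4

Answer: 4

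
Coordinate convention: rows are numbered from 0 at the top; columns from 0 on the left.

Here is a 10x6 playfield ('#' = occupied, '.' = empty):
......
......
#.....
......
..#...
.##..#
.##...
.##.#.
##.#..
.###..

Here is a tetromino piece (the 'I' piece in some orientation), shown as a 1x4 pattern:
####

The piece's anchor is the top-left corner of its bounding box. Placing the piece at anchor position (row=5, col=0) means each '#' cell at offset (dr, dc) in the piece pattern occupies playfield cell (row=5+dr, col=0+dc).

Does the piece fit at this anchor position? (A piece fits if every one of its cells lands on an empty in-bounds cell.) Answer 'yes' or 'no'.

Check each piece cell at anchor (5, 0):
  offset (0,0) -> (5,0): empty -> OK
  offset (0,1) -> (5,1): occupied ('#') -> FAIL
  offset (0,2) -> (5,2): occupied ('#') -> FAIL
  offset (0,3) -> (5,3): empty -> OK
All cells valid: no

Answer: no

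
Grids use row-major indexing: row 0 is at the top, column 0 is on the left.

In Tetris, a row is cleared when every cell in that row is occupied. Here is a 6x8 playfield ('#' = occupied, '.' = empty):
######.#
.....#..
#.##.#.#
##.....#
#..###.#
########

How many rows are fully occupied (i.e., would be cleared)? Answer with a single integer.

Answer: 1

Derivation:
Check each row:
  row 0: 1 empty cell -> not full
  row 1: 7 empty cells -> not full
  row 2: 3 empty cells -> not full
  row 3: 5 empty cells -> not full
  row 4: 3 empty cells -> not full
  row 5: 0 empty cells -> FULL (clear)
Total rows cleared: 1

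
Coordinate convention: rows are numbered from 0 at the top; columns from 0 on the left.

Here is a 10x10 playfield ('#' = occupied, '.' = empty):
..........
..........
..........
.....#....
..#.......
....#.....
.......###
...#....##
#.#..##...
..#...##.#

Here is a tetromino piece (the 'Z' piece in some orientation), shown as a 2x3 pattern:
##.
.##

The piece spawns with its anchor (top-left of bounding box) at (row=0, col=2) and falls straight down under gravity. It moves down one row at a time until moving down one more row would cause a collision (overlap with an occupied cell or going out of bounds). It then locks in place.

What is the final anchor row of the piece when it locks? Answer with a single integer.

Answer: 3

Derivation:
Spawn at (row=0, col=2). Try each row:
  row 0: fits
  row 1: fits
  row 2: fits
  row 3: fits
  row 4: blocked -> lock at row 3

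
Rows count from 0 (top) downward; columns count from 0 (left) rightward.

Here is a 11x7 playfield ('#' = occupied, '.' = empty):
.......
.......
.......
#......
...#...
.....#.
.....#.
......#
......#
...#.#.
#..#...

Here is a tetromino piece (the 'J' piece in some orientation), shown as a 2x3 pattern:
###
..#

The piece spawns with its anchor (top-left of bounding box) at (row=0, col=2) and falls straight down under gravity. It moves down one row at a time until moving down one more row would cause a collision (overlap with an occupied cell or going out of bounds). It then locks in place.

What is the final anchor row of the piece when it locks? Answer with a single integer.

Spawn at (row=0, col=2). Try each row:
  row 0: fits
  row 1: fits
  row 2: fits
  row 3: fits
  row 4: blocked -> lock at row 3

Answer: 3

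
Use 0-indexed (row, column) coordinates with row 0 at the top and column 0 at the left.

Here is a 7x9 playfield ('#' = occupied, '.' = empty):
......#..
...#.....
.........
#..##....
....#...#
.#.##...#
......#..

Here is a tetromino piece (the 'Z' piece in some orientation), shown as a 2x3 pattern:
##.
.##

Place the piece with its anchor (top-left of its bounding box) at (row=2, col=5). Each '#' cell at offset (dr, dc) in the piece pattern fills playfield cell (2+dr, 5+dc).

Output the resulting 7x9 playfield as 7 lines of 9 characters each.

Answer: ......#..
...#.....
.....##..
#..##.##.
....#...#
.#.##...#
......#..

Derivation:
Fill (2+0,5+0) = (2,5)
Fill (2+0,5+1) = (2,6)
Fill (2+1,5+1) = (3,6)
Fill (2+1,5+2) = (3,7)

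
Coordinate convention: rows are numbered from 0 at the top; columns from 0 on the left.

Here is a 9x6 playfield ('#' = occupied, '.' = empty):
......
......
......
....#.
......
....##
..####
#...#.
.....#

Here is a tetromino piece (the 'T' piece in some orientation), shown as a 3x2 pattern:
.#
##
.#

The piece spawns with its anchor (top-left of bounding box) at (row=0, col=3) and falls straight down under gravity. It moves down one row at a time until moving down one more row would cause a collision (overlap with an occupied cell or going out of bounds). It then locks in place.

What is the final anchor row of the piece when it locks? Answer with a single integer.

Spawn at (row=0, col=3). Try each row:
  row 0: fits
  row 1: blocked -> lock at row 0

Answer: 0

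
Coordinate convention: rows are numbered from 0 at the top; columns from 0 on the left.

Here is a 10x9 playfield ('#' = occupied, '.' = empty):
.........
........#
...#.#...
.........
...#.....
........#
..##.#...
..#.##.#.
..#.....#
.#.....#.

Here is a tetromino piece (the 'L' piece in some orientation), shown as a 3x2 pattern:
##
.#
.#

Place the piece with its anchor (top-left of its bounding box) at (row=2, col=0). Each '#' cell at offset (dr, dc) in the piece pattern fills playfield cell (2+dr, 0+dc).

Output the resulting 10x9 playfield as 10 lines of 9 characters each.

Fill (2+0,0+0) = (2,0)
Fill (2+0,0+1) = (2,1)
Fill (2+1,0+1) = (3,1)
Fill (2+2,0+1) = (4,1)

Answer: .........
........#
##.#.#...
.#.......
.#.#.....
........#
..##.#...
..#.##.#.
..#.....#
.#.....#.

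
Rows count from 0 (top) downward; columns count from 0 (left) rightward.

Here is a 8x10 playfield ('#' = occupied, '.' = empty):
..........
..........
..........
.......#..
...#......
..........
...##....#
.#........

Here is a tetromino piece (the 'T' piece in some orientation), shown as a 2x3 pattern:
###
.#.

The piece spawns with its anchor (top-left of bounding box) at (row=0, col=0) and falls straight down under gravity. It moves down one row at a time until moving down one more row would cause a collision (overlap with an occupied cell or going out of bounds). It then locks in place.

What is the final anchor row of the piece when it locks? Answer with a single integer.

Spawn at (row=0, col=0). Try each row:
  row 0: fits
  row 1: fits
  row 2: fits
  row 3: fits
  row 4: fits
  row 5: fits
  row 6: blocked -> lock at row 5

Answer: 5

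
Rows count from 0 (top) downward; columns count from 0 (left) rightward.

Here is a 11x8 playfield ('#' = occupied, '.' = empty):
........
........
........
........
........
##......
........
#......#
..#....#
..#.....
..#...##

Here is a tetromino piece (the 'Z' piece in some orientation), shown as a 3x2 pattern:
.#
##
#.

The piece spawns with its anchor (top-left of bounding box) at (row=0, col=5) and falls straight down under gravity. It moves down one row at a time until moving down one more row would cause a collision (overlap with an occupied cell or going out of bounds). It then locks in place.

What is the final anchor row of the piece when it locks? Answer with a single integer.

Spawn at (row=0, col=5). Try each row:
  row 0: fits
  row 1: fits
  row 2: fits
  row 3: fits
  row 4: fits
  row 5: fits
  row 6: fits
  row 7: fits
  row 8: fits
  row 9: blocked -> lock at row 8

Answer: 8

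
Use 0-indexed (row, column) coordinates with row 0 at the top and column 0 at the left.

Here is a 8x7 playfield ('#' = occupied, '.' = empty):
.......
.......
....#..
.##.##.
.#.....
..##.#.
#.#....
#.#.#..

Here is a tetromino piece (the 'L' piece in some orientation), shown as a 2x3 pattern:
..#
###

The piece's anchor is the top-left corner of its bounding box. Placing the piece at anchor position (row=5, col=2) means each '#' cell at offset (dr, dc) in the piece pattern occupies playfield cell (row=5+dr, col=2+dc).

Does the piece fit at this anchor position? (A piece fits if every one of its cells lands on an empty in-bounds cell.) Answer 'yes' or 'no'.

Answer: no

Derivation:
Check each piece cell at anchor (5, 2):
  offset (0,2) -> (5,4): empty -> OK
  offset (1,0) -> (6,2): occupied ('#') -> FAIL
  offset (1,1) -> (6,3): empty -> OK
  offset (1,2) -> (6,4): empty -> OK
All cells valid: no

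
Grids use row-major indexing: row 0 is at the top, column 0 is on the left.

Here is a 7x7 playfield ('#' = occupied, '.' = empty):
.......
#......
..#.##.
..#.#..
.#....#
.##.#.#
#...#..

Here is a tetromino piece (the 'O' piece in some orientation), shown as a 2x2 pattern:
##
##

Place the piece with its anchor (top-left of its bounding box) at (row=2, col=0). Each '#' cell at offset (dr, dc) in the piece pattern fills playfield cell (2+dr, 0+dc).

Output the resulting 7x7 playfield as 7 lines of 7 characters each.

Answer: .......
#......
###.##.
###.#..
.#....#
.##.#.#
#...#..

Derivation:
Fill (2+0,0+0) = (2,0)
Fill (2+0,0+1) = (2,1)
Fill (2+1,0+0) = (3,0)
Fill (2+1,0+1) = (3,1)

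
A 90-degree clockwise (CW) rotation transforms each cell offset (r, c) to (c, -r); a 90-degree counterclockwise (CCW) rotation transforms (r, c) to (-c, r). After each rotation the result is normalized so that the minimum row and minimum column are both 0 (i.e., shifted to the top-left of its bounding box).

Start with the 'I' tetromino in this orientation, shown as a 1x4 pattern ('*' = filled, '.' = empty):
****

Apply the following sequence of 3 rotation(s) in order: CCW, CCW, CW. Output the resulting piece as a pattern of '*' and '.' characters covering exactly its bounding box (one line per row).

Answer: *
*
*
*

Derivation:
Start:
****
After rotation 1 (CCW):
*
*
*
*
After rotation 2 (CCW):
****
After rotation 3 (CW):
*
*
*
*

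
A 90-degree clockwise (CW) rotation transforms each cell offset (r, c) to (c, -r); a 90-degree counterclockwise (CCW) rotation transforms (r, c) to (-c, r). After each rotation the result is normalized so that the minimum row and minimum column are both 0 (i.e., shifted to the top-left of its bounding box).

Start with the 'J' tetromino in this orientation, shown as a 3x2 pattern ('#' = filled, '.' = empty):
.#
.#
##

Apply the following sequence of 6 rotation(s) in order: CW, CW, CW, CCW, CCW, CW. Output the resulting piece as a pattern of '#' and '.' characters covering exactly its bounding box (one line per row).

Answer: ##
#.
#.

Derivation:
Start:
.#
.#
##
After rotation 1 (CW):
#..
###
After rotation 2 (CW):
##
#.
#.
After rotation 3 (CW):
###
..#
After rotation 4 (CCW):
##
#.
#.
After rotation 5 (CCW):
#..
###
After rotation 6 (CW):
##
#.
#.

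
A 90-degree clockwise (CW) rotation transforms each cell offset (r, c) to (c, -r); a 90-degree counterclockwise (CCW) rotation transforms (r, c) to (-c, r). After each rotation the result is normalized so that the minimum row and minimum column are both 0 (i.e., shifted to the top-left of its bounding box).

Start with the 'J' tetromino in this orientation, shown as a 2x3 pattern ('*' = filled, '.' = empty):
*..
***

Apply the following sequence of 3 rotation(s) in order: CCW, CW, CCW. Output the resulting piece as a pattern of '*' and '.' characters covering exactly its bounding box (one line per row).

Start:
*..
***
After rotation 1 (CCW):
.*
.*
**
After rotation 2 (CW):
*..
***
After rotation 3 (CCW):
.*
.*
**

Answer: .*
.*
**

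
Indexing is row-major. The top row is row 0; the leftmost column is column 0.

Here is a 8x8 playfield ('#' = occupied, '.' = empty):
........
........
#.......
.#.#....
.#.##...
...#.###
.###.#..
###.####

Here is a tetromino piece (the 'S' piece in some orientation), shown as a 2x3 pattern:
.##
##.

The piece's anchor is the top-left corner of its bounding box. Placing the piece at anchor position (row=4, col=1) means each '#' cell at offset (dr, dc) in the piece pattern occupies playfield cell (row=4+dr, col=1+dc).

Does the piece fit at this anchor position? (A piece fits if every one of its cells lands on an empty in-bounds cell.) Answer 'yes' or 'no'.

Answer: no

Derivation:
Check each piece cell at anchor (4, 1):
  offset (0,1) -> (4,2): empty -> OK
  offset (0,2) -> (4,3): occupied ('#') -> FAIL
  offset (1,0) -> (5,1): empty -> OK
  offset (1,1) -> (5,2): empty -> OK
All cells valid: no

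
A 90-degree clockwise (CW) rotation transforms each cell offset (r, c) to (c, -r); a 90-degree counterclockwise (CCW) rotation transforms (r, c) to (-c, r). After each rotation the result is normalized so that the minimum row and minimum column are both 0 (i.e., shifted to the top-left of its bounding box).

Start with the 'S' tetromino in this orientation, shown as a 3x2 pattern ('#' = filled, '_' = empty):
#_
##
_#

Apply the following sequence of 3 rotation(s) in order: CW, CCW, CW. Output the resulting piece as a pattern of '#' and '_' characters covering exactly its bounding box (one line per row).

Start:
#_
##
_#
After rotation 1 (CW):
_##
##_
After rotation 2 (CCW):
#_
##
_#
After rotation 3 (CW):
_##
##_

Answer: _##
##_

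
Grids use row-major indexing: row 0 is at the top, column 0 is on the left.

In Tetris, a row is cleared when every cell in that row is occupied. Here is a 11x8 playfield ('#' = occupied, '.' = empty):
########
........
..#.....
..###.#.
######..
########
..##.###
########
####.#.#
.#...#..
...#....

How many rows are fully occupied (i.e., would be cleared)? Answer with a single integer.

Answer: 3

Derivation:
Check each row:
  row 0: 0 empty cells -> FULL (clear)
  row 1: 8 empty cells -> not full
  row 2: 7 empty cells -> not full
  row 3: 4 empty cells -> not full
  row 4: 2 empty cells -> not full
  row 5: 0 empty cells -> FULL (clear)
  row 6: 3 empty cells -> not full
  row 7: 0 empty cells -> FULL (clear)
  row 8: 2 empty cells -> not full
  row 9: 6 empty cells -> not full
  row 10: 7 empty cells -> not full
Total rows cleared: 3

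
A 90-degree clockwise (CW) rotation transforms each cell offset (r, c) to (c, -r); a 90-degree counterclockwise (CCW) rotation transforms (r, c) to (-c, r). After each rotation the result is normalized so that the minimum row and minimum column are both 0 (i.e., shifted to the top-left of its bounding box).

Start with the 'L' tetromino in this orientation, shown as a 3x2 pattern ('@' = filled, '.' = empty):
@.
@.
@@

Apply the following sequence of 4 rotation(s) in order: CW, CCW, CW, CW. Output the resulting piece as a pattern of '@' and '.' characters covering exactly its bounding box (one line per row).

Start:
@.
@.
@@
After rotation 1 (CW):
@@@
@..
After rotation 2 (CCW):
@.
@.
@@
After rotation 3 (CW):
@@@
@..
After rotation 4 (CW):
@@
.@
.@

Answer: @@
.@
.@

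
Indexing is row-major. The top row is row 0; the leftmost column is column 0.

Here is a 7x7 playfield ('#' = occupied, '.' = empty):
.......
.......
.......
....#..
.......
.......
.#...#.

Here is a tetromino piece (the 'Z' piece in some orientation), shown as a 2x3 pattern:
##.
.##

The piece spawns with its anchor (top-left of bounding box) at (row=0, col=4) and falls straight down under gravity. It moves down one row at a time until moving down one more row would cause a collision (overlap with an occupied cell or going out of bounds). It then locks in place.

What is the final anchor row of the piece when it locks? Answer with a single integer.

Spawn at (row=0, col=4). Try each row:
  row 0: fits
  row 1: fits
  row 2: fits
  row 3: blocked -> lock at row 2

Answer: 2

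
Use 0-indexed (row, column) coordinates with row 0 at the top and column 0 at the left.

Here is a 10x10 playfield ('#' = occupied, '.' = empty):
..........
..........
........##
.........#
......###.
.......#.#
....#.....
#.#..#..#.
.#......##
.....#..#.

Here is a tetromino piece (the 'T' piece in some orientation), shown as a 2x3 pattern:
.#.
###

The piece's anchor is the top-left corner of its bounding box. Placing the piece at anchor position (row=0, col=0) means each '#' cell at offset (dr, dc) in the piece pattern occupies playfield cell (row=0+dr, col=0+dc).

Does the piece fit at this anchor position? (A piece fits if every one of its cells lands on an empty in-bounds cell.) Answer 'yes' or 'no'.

Check each piece cell at anchor (0, 0):
  offset (0,1) -> (0,1): empty -> OK
  offset (1,0) -> (1,0): empty -> OK
  offset (1,1) -> (1,1): empty -> OK
  offset (1,2) -> (1,2): empty -> OK
All cells valid: yes

Answer: yes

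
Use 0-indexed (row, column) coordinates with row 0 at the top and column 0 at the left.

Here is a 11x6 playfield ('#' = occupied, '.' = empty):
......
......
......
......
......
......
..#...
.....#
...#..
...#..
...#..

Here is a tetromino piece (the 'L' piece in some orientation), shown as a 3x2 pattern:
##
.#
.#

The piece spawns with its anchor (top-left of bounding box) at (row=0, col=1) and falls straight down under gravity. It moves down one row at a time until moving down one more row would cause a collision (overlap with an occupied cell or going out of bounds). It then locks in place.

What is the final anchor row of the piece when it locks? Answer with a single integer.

Answer: 3

Derivation:
Spawn at (row=0, col=1). Try each row:
  row 0: fits
  row 1: fits
  row 2: fits
  row 3: fits
  row 4: blocked -> lock at row 3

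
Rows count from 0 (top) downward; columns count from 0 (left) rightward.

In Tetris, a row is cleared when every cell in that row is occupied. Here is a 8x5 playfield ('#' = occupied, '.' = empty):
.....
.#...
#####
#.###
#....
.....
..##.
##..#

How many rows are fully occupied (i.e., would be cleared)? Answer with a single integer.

Check each row:
  row 0: 5 empty cells -> not full
  row 1: 4 empty cells -> not full
  row 2: 0 empty cells -> FULL (clear)
  row 3: 1 empty cell -> not full
  row 4: 4 empty cells -> not full
  row 5: 5 empty cells -> not full
  row 6: 3 empty cells -> not full
  row 7: 2 empty cells -> not full
Total rows cleared: 1

Answer: 1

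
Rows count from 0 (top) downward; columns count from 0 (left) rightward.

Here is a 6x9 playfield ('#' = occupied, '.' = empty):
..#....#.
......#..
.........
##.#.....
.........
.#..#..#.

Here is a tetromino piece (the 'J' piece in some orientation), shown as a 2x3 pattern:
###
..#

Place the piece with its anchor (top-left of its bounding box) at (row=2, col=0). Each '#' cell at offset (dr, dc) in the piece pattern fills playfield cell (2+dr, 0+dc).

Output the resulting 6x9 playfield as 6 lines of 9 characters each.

Answer: ..#....#.
......#..
###......
####.....
.........
.#..#..#.

Derivation:
Fill (2+0,0+0) = (2,0)
Fill (2+0,0+1) = (2,1)
Fill (2+0,0+2) = (2,2)
Fill (2+1,0+2) = (3,2)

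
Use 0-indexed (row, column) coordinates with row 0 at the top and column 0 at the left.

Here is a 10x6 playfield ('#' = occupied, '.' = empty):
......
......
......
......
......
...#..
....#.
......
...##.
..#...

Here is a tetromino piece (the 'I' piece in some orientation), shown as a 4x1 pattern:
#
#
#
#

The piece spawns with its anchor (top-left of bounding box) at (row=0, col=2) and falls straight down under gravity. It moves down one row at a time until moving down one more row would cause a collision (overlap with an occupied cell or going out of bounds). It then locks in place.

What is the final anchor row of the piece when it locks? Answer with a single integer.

Answer: 5

Derivation:
Spawn at (row=0, col=2). Try each row:
  row 0: fits
  row 1: fits
  row 2: fits
  row 3: fits
  row 4: fits
  row 5: fits
  row 6: blocked -> lock at row 5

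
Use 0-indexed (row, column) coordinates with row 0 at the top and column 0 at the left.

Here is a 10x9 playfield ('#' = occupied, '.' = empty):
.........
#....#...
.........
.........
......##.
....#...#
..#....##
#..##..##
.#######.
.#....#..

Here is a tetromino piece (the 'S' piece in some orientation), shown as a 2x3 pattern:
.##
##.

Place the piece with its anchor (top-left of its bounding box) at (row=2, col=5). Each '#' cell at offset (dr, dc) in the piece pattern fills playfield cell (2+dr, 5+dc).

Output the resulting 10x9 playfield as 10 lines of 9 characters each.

Answer: .........
#....#...
......##.
.....##..
......##.
....#...#
..#....##
#..##..##
.#######.
.#....#..

Derivation:
Fill (2+0,5+1) = (2,6)
Fill (2+0,5+2) = (2,7)
Fill (2+1,5+0) = (3,5)
Fill (2+1,5+1) = (3,6)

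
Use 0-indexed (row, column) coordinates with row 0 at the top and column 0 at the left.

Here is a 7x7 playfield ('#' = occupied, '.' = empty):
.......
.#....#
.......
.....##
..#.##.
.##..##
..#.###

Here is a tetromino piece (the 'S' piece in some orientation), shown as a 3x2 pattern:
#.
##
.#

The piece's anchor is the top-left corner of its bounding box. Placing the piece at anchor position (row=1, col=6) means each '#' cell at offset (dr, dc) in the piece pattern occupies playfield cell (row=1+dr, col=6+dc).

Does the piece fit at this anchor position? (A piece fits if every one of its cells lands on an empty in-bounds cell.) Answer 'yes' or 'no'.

Check each piece cell at anchor (1, 6):
  offset (0,0) -> (1,6): occupied ('#') -> FAIL
  offset (1,0) -> (2,6): empty -> OK
  offset (1,1) -> (2,7): out of bounds -> FAIL
  offset (2,1) -> (3,7): out of bounds -> FAIL
All cells valid: no

Answer: no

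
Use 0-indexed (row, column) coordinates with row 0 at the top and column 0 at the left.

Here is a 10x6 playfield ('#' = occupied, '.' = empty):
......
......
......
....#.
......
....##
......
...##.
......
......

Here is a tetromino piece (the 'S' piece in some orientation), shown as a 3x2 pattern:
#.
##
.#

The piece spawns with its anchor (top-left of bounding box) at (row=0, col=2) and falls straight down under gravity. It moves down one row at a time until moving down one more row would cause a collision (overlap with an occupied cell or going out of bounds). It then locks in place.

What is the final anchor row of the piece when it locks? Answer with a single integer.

Spawn at (row=0, col=2). Try each row:
  row 0: fits
  row 1: fits
  row 2: fits
  row 3: fits
  row 4: fits
  row 5: blocked -> lock at row 4

Answer: 4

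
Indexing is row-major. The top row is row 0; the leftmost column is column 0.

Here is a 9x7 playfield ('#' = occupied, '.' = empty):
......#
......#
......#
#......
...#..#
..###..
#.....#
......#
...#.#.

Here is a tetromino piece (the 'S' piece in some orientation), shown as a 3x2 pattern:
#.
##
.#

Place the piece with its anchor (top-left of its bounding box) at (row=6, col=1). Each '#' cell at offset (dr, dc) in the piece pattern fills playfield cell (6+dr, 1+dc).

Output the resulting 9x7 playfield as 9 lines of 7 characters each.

Fill (6+0,1+0) = (6,1)
Fill (6+1,1+0) = (7,1)
Fill (6+1,1+1) = (7,2)
Fill (6+2,1+1) = (8,2)

Answer: ......#
......#
......#
#......
...#..#
..###..
##....#
.##...#
..##.#.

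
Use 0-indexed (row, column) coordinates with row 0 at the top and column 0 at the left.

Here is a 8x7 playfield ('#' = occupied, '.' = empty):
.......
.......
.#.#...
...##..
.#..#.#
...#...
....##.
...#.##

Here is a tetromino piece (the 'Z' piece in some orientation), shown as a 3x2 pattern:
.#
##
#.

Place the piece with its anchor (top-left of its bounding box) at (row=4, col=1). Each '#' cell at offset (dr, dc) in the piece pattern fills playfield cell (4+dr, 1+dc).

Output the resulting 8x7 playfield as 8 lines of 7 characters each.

Answer: .......
.......
.#.#...
...##..
.##.#.#
.###...
.#..##.
...#.##

Derivation:
Fill (4+0,1+1) = (4,2)
Fill (4+1,1+0) = (5,1)
Fill (4+1,1+1) = (5,2)
Fill (4+2,1+0) = (6,1)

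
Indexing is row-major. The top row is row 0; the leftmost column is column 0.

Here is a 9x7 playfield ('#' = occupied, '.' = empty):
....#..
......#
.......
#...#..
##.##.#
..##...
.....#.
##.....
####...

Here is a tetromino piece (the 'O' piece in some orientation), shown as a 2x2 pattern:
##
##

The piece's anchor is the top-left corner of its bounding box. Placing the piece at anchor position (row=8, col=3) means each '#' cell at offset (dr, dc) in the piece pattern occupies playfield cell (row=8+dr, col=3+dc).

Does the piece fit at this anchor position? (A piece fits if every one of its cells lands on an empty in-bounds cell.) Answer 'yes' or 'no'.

Check each piece cell at anchor (8, 3):
  offset (0,0) -> (8,3): occupied ('#') -> FAIL
  offset (0,1) -> (8,4): empty -> OK
  offset (1,0) -> (9,3): out of bounds -> FAIL
  offset (1,1) -> (9,4): out of bounds -> FAIL
All cells valid: no

Answer: no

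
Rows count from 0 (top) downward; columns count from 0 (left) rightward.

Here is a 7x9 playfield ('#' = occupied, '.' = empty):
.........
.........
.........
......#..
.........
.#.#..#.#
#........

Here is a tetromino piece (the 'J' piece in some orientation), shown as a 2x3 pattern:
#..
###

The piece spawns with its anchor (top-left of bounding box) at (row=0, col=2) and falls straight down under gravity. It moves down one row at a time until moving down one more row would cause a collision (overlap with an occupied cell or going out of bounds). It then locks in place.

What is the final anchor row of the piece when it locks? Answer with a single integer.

Answer: 3

Derivation:
Spawn at (row=0, col=2). Try each row:
  row 0: fits
  row 1: fits
  row 2: fits
  row 3: fits
  row 4: blocked -> lock at row 3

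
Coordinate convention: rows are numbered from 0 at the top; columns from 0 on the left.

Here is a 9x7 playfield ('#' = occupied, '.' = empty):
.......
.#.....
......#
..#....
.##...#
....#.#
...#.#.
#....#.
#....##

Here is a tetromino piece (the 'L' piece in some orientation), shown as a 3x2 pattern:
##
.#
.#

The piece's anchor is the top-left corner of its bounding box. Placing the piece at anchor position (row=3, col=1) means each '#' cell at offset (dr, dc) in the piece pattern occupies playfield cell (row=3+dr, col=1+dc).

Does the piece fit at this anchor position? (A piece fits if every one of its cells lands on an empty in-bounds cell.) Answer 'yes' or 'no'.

Check each piece cell at anchor (3, 1):
  offset (0,0) -> (3,1): empty -> OK
  offset (0,1) -> (3,2): occupied ('#') -> FAIL
  offset (1,1) -> (4,2): occupied ('#') -> FAIL
  offset (2,1) -> (5,2): empty -> OK
All cells valid: no

Answer: no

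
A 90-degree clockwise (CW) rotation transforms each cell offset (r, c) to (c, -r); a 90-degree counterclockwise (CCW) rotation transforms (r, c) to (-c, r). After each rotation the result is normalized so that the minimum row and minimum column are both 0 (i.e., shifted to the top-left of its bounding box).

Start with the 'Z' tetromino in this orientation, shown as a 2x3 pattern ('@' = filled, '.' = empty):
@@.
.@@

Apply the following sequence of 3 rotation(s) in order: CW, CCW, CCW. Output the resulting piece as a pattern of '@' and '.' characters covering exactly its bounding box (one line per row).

Answer: .@
@@
@.

Derivation:
Start:
@@.
.@@
After rotation 1 (CW):
.@
@@
@.
After rotation 2 (CCW):
@@.
.@@
After rotation 3 (CCW):
.@
@@
@.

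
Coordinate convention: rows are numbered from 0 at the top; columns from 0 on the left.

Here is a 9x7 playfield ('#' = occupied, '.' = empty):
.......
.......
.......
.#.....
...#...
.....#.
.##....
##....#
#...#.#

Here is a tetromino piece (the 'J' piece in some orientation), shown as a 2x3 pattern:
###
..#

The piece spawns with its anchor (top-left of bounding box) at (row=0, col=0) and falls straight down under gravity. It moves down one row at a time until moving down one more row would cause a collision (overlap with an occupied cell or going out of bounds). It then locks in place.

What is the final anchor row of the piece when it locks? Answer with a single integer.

Answer: 2

Derivation:
Spawn at (row=0, col=0). Try each row:
  row 0: fits
  row 1: fits
  row 2: fits
  row 3: blocked -> lock at row 2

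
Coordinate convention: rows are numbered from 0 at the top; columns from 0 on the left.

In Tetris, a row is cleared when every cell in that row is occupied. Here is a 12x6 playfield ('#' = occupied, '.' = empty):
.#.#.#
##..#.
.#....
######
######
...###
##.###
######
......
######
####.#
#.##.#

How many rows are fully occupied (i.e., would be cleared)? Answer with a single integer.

Check each row:
  row 0: 3 empty cells -> not full
  row 1: 3 empty cells -> not full
  row 2: 5 empty cells -> not full
  row 3: 0 empty cells -> FULL (clear)
  row 4: 0 empty cells -> FULL (clear)
  row 5: 3 empty cells -> not full
  row 6: 1 empty cell -> not full
  row 7: 0 empty cells -> FULL (clear)
  row 8: 6 empty cells -> not full
  row 9: 0 empty cells -> FULL (clear)
  row 10: 1 empty cell -> not full
  row 11: 2 empty cells -> not full
Total rows cleared: 4

Answer: 4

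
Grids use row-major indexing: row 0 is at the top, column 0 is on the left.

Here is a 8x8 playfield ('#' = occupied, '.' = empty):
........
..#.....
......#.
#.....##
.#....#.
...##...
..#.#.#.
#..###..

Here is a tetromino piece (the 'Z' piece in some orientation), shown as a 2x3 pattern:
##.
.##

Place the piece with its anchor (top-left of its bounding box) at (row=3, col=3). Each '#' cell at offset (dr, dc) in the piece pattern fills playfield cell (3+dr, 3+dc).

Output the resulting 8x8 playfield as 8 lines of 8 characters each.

Answer: ........
..#.....
......#.
#..##.##
.#..###.
...##...
..#.#.#.
#..###..

Derivation:
Fill (3+0,3+0) = (3,3)
Fill (3+0,3+1) = (3,4)
Fill (3+1,3+1) = (4,4)
Fill (3+1,3+2) = (4,5)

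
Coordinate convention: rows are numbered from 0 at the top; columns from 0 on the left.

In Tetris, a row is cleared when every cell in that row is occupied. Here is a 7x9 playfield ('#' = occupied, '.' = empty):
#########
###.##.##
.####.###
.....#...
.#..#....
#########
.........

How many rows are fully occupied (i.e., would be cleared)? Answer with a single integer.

Check each row:
  row 0: 0 empty cells -> FULL (clear)
  row 1: 2 empty cells -> not full
  row 2: 2 empty cells -> not full
  row 3: 8 empty cells -> not full
  row 4: 7 empty cells -> not full
  row 5: 0 empty cells -> FULL (clear)
  row 6: 9 empty cells -> not full
Total rows cleared: 2

Answer: 2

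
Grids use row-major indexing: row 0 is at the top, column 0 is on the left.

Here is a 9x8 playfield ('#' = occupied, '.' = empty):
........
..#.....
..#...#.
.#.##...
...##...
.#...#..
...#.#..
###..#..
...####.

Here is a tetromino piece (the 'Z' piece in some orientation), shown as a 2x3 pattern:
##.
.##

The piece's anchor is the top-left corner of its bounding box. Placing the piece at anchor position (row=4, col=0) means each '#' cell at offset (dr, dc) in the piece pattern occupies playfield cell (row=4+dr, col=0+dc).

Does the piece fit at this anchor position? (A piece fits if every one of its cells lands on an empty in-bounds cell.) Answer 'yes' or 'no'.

Answer: no

Derivation:
Check each piece cell at anchor (4, 0):
  offset (0,0) -> (4,0): empty -> OK
  offset (0,1) -> (4,1): empty -> OK
  offset (1,1) -> (5,1): occupied ('#') -> FAIL
  offset (1,2) -> (5,2): empty -> OK
All cells valid: no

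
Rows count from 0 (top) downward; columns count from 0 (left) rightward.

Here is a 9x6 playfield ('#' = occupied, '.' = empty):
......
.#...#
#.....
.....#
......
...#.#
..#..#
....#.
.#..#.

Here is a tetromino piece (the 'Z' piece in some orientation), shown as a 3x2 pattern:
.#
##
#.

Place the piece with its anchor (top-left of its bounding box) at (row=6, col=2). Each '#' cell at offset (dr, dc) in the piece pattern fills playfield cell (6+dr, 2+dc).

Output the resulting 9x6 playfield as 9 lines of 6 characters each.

Fill (6+0,2+1) = (6,3)
Fill (6+1,2+0) = (7,2)
Fill (6+1,2+1) = (7,3)
Fill (6+2,2+0) = (8,2)

Answer: ......
.#...#
#.....
.....#
......
...#.#
..##.#
..###.
.##.#.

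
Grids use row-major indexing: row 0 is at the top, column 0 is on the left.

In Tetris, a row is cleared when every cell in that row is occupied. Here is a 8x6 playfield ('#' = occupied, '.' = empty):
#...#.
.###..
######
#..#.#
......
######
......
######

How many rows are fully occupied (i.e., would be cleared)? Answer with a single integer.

Answer: 3

Derivation:
Check each row:
  row 0: 4 empty cells -> not full
  row 1: 3 empty cells -> not full
  row 2: 0 empty cells -> FULL (clear)
  row 3: 3 empty cells -> not full
  row 4: 6 empty cells -> not full
  row 5: 0 empty cells -> FULL (clear)
  row 6: 6 empty cells -> not full
  row 7: 0 empty cells -> FULL (clear)
Total rows cleared: 3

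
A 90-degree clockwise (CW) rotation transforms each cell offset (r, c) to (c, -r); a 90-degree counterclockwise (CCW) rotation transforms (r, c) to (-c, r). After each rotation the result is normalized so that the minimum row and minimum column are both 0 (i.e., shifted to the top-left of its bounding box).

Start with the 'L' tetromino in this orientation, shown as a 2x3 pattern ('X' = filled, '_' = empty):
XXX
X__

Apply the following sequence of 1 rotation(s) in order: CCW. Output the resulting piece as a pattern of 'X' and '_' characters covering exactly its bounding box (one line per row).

Answer: X_
X_
XX

Derivation:
Start:
XXX
X__
After rotation 1 (CCW):
X_
X_
XX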